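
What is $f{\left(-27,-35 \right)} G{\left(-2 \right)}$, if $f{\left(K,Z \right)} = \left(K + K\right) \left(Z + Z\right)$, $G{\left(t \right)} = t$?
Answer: $-7560$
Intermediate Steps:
$f{\left(K,Z \right)} = 4 K Z$ ($f{\left(K,Z \right)} = 2 K 2 Z = 4 K Z$)
$f{\left(-27,-35 \right)} G{\left(-2 \right)} = 4 \left(-27\right) \left(-35\right) \left(-2\right) = 3780 \left(-2\right) = -7560$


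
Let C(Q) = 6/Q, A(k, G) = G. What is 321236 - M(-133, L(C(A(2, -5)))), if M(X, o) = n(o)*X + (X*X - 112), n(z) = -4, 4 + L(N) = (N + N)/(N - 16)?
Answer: 303127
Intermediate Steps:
L(N) = -4 + 2*N/(-16 + N) (L(N) = -4 + (N + N)/(N - 16) = -4 + (2*N)/(-16 + N) = -4 + 2*N/(-16 + N))
M(X, o) = -112 + X² - 4*X (M(X, o) = -4*X + (X*X - 112) = -4*X + (X² - 112) = -4*X + (-112 + X²) = -112 + X² - 4*X)
321236 - M(-133, L(C(A(2, -5)))) = 321236 - (-112 + (-133)² - 4*(-133)) = 321236 - (-112 + 17689 + 532) = 321236 - 1*18109 = 321236 - 18109 = 303127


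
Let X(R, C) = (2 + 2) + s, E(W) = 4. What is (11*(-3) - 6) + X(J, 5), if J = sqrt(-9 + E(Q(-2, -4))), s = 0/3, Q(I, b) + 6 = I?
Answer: -35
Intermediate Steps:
Q(I, b) = -6 + I
s = 0 (s = 0*(1/3) = 0)
J = I*sqrt(5) (J = sqrt(-9 + 4) = sqrt(-5) = I*sqrt(5) ≈ 2.2361*I)
X(R, C) = 4 (X(R, C) = (2 + 2) + 0 = 4 + 0 = 4)
(11*(-3) - 6) + X(J, 5) = (11*(-3) - 6) + 4 = (-33 - 6) + 4 = -39 + 4 = -35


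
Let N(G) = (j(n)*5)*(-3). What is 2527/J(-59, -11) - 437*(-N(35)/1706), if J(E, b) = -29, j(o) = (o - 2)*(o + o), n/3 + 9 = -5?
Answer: -353451091/24737 ≈ -14288.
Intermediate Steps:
n = -42 (n = -27 + 3*(-5) = -27 - 15 = -42)
j(o) = 2*o*(-2 + o) (j(o) = (-2 + o)*(2*o) = 2*o*(-2 + o))
N(G) = -55440 (N(G) = ((2*(-42)*(-2 - 42))*5)*(-3) = ((2*(-42)*(-44))*5)*(-3) = (3696*5)*(-3) = 18480*(-3) = -55440)
2527/J(-59, -11) - 437*(-N(35)/1706) = 2527/(-29) - 437/((-1706/(-55440))) = 2527*(-1/29) - 437/((-1706*(-1/55440))) = -2527/29 - 437/853/27720 = -2527/29 - 437*27720/853 = -2527/29 - 12113640/853 = -353451091/24737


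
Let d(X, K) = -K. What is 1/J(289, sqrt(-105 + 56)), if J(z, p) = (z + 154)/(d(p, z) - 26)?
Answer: -315/443 ≈ -0.71106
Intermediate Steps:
J(z, p) = (154 + z)/(-26 - z) (J(z, p) = (z + 154)/(-z - 26) = (154 + z)/(-26 - z))
1/J(289, sqrt(-105 + 56)) = 1/((-154 - 1*289)/(26 + 289)) = 1/((-154 - 289)/315) = 1/((1/315)*(-443)) = 1/(-443/315) = -315/443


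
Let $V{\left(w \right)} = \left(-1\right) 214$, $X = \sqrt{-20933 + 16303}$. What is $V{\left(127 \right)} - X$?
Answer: $-214 - i \sqrt{4630} \approx -214.0 - 68.044 i$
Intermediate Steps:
$X = i \sqrt{4630}$ ($X = \sqrt{-4630} = i \sqrt{4630} \approx 68.044 i$)
$V{\left(w \right)} = -214$
$V{\left(127 \right)} - X = -214 - i \sqrt{4630}$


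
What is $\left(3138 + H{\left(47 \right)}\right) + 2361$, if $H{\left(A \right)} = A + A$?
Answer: $5593$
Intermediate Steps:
$H{\left(A \right)} = 2 A$
$\left(3138 + H{\left(47 \right)}\right) + 2361 = \left(3138 + 2 \cdot 47\right) + 2361 = \left(3138 + 94\right) + 2361 = 3232 + 2361 = 5593$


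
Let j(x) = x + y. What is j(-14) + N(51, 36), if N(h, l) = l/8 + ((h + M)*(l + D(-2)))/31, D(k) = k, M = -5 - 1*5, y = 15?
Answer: 3129/62 ≈ 50.468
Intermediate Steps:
M = -10 (M = -5 - 5 = -10)
j(x) = 15 + x (j(x) = x + 15 = 15 + x)
N(h, l) = l/8 + (-10 + h)*(-2 + l)/31 (N(h, l) = l/8 + ((h - 10)*(l - 2))/31 = l*(1/8) + ((-10 + h)*(-2 + l))*(1/31) = l/8 + (-10 + h)*(-2 + l)/31)
j(-14) + N(51, 36) = (15 - 14) + (20/31 - 49/248*36 - 2/31*51 + (1/31)*51*36) = 1 + (20/31 - 441/62 - 102/31 + 1836/31) = 1 + 3067/62 = 3129/62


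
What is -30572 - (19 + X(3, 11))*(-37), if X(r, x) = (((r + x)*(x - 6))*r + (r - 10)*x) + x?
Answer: -24541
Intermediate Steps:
X(r, x) = x + x*(-10 + r) + r*(-6 + x)*(r + x) (X(r, x) = (((r + x)*(-6 + x))*r + (-10 + r)*x) + x = (((-6 + x)*(r + x))*r + x*(-10 + r)) + x = (r*(-6 + x)*(r + x) + x*(-10 + r)) + x = (x*(-10 + r) + r*(-6 + x)*(r + x)) + x = x + x*(-10 + r) + r*(-6 + x)*(r + x))
-30572 - (19 + X(3, 11))*(-37) = -30572 - (19 + (-9*11 - 6*3² + 3*11² + 11*3² - 5*3*11))*(-37) = -30572 - (19 + (-99 - 6*9 + 3*121 + 11*9 - 165))*(-37) = -30572 - (19 + (-99 - 54 + 363 + 99 - 165))*(-37) = -30572 - (19 + 144)*(-37) = -30572 - 163*(-37) = -30572 - 1*(-6031) = -30572 + 6031 = -24541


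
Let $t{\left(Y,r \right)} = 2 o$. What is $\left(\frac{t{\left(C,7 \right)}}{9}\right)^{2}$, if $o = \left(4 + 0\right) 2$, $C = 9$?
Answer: $\frac{256}{81} \approx 3.1605$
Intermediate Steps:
$o = 8$ ($o = 4 \cdot 2 = 8$)
$t{\left(Y,r \right)} = 16$ ($t{\left(Y,r \right)} = 2 \cdot 8 = 16$)
$\left(\frac{t{\left(C,7 \right)}}{9}\right)^{2} = \left(\frac{16}{9}\right)^{2} = \frac{256}{81}$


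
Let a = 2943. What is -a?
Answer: -2943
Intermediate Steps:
-a = -1*2943 = -2943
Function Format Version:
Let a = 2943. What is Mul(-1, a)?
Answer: -2943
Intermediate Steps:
Mul(-1, a) = Mul(-1, 2943) = -2943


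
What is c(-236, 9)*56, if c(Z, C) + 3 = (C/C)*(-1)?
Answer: -224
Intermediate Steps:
c(Z, C) = -4 (c(Z, C) = -3 + (C/C)*(-1) = -3 + 1*(-1) = -3 - 1 = -4)
c(-236, 9)*56 = -4*56 = -224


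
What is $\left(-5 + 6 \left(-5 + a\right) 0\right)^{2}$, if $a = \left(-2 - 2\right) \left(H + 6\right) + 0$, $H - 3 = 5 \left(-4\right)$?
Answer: $25$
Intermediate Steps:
$H = -17$ ($H = 3 + 5 \left(-4\right) = 3 - 20 = -17$)
$a = 44$ ($a = \left(-2 - 2\right) \left(-17 + 6\right) + 0 = \left(-4\right) \left(-11\right) + 0 = 44 + 0 = 44$)
$\left(-5 + 6 \left(-5 + a\right) 0\right)^{2} = \left(-5 + 6 \left(-5 + 44\right) 0\right)^{2} = \left(-5 + 6 \cdot 39 \cdot 0\right)^{2} = \left(-5 + 6 \cdot 0\right)^{2} = \left(-5 + 0\right)^{2} = \left(-5\right)^{2} = 25$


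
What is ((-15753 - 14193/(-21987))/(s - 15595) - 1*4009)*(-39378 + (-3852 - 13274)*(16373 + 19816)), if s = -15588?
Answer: 189270446000563042848/76180069 ≈ 2.4845e+12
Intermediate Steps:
((-15753 - 14193/(-21987))/(s - 15595) - 1*4009)*(-39378 + (-3852 - 13274)*(16373 + 19816)) = ((-15753 - 14193/(-21987))/(-15588 - 15595) - 1*4009)*(-39378 + (-3852 - 13274)*(16373 + 19816)) = ((-15753 - 14193*(-1/21987))/(-31183) - 4009)*(-39378 - 17126*36189) = ((-15753 + 1577/2443)*(-1/31183) - 4009)*(-39378 - 619772814) = (-38483002/2443*(-1/31183) - 4009)*(-619812192) = (38483002/76180069 - 4009)*(-619812192) = -305367413619/76180069*(-619812192) = 189270446000563042848/76180069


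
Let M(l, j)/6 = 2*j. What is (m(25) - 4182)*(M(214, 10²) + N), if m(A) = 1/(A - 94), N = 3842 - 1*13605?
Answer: 2470930717/69 ≈ 3.5811e+7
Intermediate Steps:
N = -9763 (N = 3842 - 13605 = -9763)
m(A) = 1/(-94 + A)
M(l, j) = 12*j (M(l, j) = 6*(2*j) = 12*j)
(m(25) - 4182)*(M(214, 10²) + N) = (1/(-94 + 25) - 4182)*(12*10² - 9763) = (1/(-69) - 4182)*(12*100 - 9763) = (-1/69 - 4182)*(1200 - 9763) = -288559/69*(-8563) = 2470930717/69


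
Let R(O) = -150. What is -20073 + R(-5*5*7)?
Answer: -20223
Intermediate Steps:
-20073 + R(-5*5*7) = -20073 - 150 = -20223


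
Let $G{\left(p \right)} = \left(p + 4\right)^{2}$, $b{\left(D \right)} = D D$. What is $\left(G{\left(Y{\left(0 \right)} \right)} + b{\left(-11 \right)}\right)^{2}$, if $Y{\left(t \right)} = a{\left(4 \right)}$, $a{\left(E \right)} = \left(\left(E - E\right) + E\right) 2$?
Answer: $70225$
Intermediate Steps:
$a{\left(E \right)} = 2 E$ ($a{\left(E \right)} = \left(0 + E\right) 2 = E 2 = 2 E$)
$b{\left(D \right)} = D^{2}$
$Y{\left(t \right)} = 8$ ($Y{\left(t \right)} = 2 \cdot 4 = 8$)
$G{\left(p \right)} = \left(4 + p\right)^{2}$
$\left(G{\left(Y{\left(0 \right)} \right)} + b{\left(-11 \right)}\right)^{2} = \left(\left(4 + 8\right)^{2} + \left(-11\right)^{2}\right)^{2} = \left(12^{2} + 121\right)^{2} = \left(144 + 121\right)^{2} = 265^{2} = 70225$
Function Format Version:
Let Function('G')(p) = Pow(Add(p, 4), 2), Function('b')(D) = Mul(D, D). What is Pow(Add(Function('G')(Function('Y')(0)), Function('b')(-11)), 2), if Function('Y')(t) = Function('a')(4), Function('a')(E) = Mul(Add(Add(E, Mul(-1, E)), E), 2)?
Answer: 70225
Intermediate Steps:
Function('a')(E) = Mul(2, E) (Function('a')(E) = Mul(Add(0, E), 2) = Mul(E, 2) = Mul(2, E))
Function('b')(D) = Pow(D, 2)
Function('Y')(t) = 8 (Function('Y')(t) = Mul(2, 4) = 8)
Function('G')(p) = Pow(Add(4, p), 2)
Pow(Add(Function('G')(Function('Y')(0)), Function('b')(-11)), 2) = Pow(Add(Pow(Add(4, 8), 2), Pow(-11, 2)), 2) = Pow(Add(Pow(12, 2), 121), 2) = Pow(Add(144, 121), 2) = Pow(265, 2) = 70225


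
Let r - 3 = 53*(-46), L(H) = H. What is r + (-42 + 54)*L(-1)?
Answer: -2447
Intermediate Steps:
r = -2435 (r = 3 + 53*(-46) = 3 - 2438 = -2435)
r + (-42 + 54)*L(-1) = -2435 + (-42 + 54)*(-1) = -2435 + 12*(-1) = -2435 - 12 = -2447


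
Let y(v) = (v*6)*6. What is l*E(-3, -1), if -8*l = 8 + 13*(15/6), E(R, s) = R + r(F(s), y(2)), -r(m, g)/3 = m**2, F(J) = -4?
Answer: 4131/16 ≈ 258.19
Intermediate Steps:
y(v) = 36*v (y(v) = (6*v)*6 = 36*v)
r(m, g) = -3*m**2
E(R, s) = -48 + R (E(R, s) = R - 3*(-4)**2 = R - 3*16 = R - 48 = -48 + R)
l = -81/16 (l = -(8 + 13*(15/6))/8 = -(8 + 13*(15*(1/6)))/8 = -(8 + 13*(5/2))/8 = -(8 + 65/2)/8 = -1/8*81/2 = -81/16 ≈ -5.0625)
l*E(-3, -1) = -81*(-48 - 3)/16 = -81/16*(-51) = 4131/16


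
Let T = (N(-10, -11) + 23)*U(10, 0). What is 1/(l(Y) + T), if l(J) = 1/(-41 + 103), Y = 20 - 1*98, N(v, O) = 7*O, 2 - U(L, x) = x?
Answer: -62/6695 ≈ -0.0092606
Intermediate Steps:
U(L, x) = 2 - x
T = -108 (T = (7*(-11) + 23)*(2 - 1*0) = (-77 + 23)*(2 + 0) = -54*2 = -108)
Y = -78 (Y = 20 - 98 = -78)
l(J) = 1/62
1/(l(Y) + T) = 1/(1/62 - 108) = 1/(-6695/62) = -62/6695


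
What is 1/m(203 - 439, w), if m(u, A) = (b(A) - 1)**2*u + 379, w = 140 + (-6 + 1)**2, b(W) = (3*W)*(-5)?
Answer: -1/1446815557 ≈ -6.9117e-10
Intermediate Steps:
b(W) = -15*W
w = 165 (w = 140 + (-5)**2 = 140 + 25 = 165)
m(u, A) = 379 + u*(-1 - 15*A)**2 (m(u, A) = (-15*A - 1)**2*u + 379 = (-1 - 15*A)**2*u + 379 = u*(-1 - 15*A)**2 + 379 = 379 + u*(-1 - 15*A)**2)
1/m(203 - 439, w) = 1/(379 + (203 - 439)*(1 + 15*165)**2) = 1/(379 - 236*(1 + 2475)**2) = 1/(379 - 236*2476**2) = 1/(379 - 236*6130576) = 1/(379 - 1446815936) = 1/(-1446815557) = -1/1446815557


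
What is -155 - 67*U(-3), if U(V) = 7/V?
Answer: 4/3 ≈ 1.3333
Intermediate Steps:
-155 - 67*U(-3) = -155 - 469/(-3) = -155 - 469*(-1)/3 = -155 - 67*(-7/3) = -155 + 469/3 = 4/3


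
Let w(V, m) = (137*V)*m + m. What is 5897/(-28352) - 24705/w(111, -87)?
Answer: -295910873/1563017408 ≈ -0.18932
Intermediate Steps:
w(V, m) = m + 137*V*m (w(V, m) = 137*V*m + m = m + 137*V*m)
5897/(-28352) - 24705/w(111, -87) = 5897/(-28352) - 24705*(-1/(87*(1 + 137*111))) = 5897*(-1/28352) - 24705*(-1/(87*(1 + 15207))) = -5897/28352 - 24705/((-87*15208)) = -5897/28352 - 24705/(-1323096) = -5897/28352 - 24705*(-1/1323096) = -5897/28352 + 8235/441032 = -295910873/1563017408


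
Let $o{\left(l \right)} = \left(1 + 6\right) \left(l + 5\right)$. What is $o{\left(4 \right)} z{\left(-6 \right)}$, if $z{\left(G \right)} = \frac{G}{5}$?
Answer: $- \frac{378}{5} \approx -75.6$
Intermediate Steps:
$z{\left(G \right)} = \frac{G}{5}$ ($z{\left(G \right)} = G \frac{1}{5} = \frac{G}{5}$)
$o{\left(l \right)} = 35 + 7 l$ ($o{\left(l \right)} = 7 \left(5 + l\right) = 35 + 7 l$)
$o{\left(4 \right)} z{\left(-6 \right)} = \left(35 + 7 \cdot 4\right) \frac{1}{5} \left(-6\right) = \left(35 + 28\right) \left(- \frac{6}{5}\right) = 63 \left(- \frac{6}{5}\right) = - \frac{378}{5}$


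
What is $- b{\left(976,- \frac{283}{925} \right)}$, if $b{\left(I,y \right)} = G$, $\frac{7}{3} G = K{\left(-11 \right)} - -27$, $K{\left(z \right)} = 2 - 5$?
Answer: $- \frac{72}{7} \approx -10.286$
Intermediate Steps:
$K{\left(z \right)} = -3$
$G = \frac{72}{7}$ ($G = \frac{3 \left(-3 - -27\right)}{7} = \frac{3 \left(-3 + \left(-32 + 59\right)\right)}{7} = \frac{3 \left(-3 + 27\right)}{7} = \frac{3}{7} \cdot 24 = \frac{72}{7} \approx 10.286$)
$b{\left(I,y \right)} = \frac{72}{7}$
$- b{\left(976,- \frac{283}{925} \right)} = \left(-1\right) \frac{72}{7} = - \frac{72}{7}$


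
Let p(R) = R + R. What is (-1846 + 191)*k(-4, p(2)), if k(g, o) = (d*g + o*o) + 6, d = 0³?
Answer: -36410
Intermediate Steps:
d = 0
p(R) = 2*R
k(g, o) = 6 + o² (k(g, o) = (0*g + o*o) + 6 = (0 + o²) + 6 = o² + 6 = 6 + o²)
(-1846 + 191)*k(-4, p(2)) = (-1846 + 191)*(6 + (2*2)²) = -1655*(6 + 4²) = -1655*(6 + 16) = -1655*22 = -36410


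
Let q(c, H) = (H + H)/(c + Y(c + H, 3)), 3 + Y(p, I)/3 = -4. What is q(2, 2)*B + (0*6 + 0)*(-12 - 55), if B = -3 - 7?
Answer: 40/19 ≈ 2.1053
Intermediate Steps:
Y(p, I) = -21 (Y(p, I) = -9 + 3*(-4) = -9 - 12 = -21)
q(c, H) = 2*H/(-21 + c) (q(c, H) = (H + H)/(c - 21) = (2*H)/(-21 + c) = 2*H/(-21 + c))
B = -10
q(2, 2)*B + (0*6 + 0)*(-12 - 55) = (2*2/(-21 + 2))*(-10) + (0*6 + 0)*(-12 - 55) = (2*2/(-19))*(-10) + (0 + 0)*(-67) = (2*2*(-1/19))*(-10) + 0*(-67) = -4/19*(-10) + 0 = 40/19 + 0 = 40/19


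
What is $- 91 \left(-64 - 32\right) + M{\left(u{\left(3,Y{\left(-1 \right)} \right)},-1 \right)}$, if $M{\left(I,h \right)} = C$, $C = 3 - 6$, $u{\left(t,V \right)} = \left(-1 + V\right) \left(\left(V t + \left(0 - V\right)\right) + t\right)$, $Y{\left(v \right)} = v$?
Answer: $8733$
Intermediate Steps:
$u{\left(t,V \right)} = \left(-1 + V\right) \left(t - V + V t\right)$ ($u{\left(t,V \right)} = \left(-1 + V\right) \left(\left(V t - V\right) + t\right) = \left(-1 + V\right) \left(\left(- V + V t\right) + t\right) = \left(-1 + V\right) \left(t - V + V t\right)$)
$C = -3$ ($C = 3 - 6 = -3$)
$M{\left(I,h \right)} = -3$
$- 91 \left(-64 - 32\right) + M{\left(u{\left(3,Y{\left(-1 \right)} \right)},-1 \right)} = - 91 \left(-64 - 32\right) - 3 = \left(-91\right) \left(-96\right) - 3 = 8736 - 3 = 8733$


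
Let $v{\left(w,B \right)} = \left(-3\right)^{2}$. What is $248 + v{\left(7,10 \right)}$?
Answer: $257$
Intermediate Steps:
$v{\left(w,B \right)} = 9$
$248 + v{\left(7,10 \right)} = 248 + 9 = 257$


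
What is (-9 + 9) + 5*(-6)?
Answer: -30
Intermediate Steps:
(-9 + 9) + 5*(-6) = 0 - 30 = -30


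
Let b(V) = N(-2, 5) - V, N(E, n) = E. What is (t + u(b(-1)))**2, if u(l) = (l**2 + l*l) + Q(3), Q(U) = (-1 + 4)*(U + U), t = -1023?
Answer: 1006009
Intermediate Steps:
Q(U) = 6*U (Q(U) = 3*(2*U) = 6*U)
b(V) = -2 - V
u(l) = 18 + 2*l**2 (u(l) = (l**2 + l*l) + 6*3 = (l**2 + l**2) + 18 = 2*l**2 + 18 = 18 + 2*l**2)
(t + u(b(-1)))**2 = (-1023 + (18 + 2*(-2 - 1*(-1))**2))**2 = (-1023 + (18 + 2*(-2 + 1)**2))**2 = (-1023 + (18 + 2*(-1)**2))**2 = (-1023 + (18 + 2*1))**2 = (-1023 + (18 + 2))**2 = (-1023 + 20)**2 = (-1003)**2 = 1006009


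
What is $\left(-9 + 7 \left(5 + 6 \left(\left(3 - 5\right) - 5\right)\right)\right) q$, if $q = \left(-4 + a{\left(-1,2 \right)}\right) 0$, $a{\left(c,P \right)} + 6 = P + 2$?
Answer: $0$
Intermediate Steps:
$a{\left(c,P \right)} = -4 + P$ ($a{\left(c,P \right)} = -6 + \left(P + 2\right) = -6 + \left(2 + P\right) = -4 + P$)
$q = 0$ ($q = \left(-4 + \left(-4 + 2\right)\right) 0 = \left(-4 - 2\right) 0 = \left(-6\right) 0 = 0$)
$\left(-9 + 7 \left(5 + 6 \left(\left(3 - 5\right) - 5\right)\right)\right) q = \left(-9 + 7 \left(5 + 6 \left(\left(3 - 5\right) - 5\right)\right)\right) 0 = \left(-9 + 7 \left(5 + 6 \left(-2 - 5\right)\right)\right) 0 = \left(-9 + 7 \left(5 + 6 \left(-7\right)\right)\right) 0 = \left(-9 + 7 \left(5 - 42\right)\right) 0 = \left(-9 + 7 \left(-37\right)\right) 0 = \left(-9 - 259\right) 0 = \left(-268\right) 0 = 0$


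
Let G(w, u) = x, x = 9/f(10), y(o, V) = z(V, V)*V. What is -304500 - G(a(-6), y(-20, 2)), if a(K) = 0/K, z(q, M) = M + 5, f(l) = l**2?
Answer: -30450009/100 ≈ -3.0450e+5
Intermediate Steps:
z(q, M) = 5 + M
y(o, V) = V*(5 + V) (y(o, V) = (5 + V)*V = V*(5 + V))
a(K) = 0
x = 9/100 (x = 9/(10**2) = 9/100 ≈ 0.090000)
G(w, u) = 9/100
-304500 - G(a(-6), y(-20, 2)) = -304500 - 1*9/100 = -304500 - 9/100 = -30450009/100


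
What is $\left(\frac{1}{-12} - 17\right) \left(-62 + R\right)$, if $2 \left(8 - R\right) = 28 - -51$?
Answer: $\frac{38335}{24} \approx 1597.3$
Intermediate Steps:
$R = - \frac{63}{2}$ ($R = 8 - \frac{28 - -51}{2} = 8 - \frac{28 + 51}{2} = 8 - \frac{79}{2} = - \frac{63}{2} \approx -31.5$)
$\left(\frac{1}{-12} - 17\right) \left(-62 + R\right) = \left(\frac{1}{-12} - 17\right) \left(-62 - \frac{63}{2}\right) = \left(- \frac{1}{12} - 17\right) \left(- \frac{187}{2}\right) = \left(- \frac{205}{12}\right) \left(- \frac{187}{2}\right) = \frac{38335}{24}$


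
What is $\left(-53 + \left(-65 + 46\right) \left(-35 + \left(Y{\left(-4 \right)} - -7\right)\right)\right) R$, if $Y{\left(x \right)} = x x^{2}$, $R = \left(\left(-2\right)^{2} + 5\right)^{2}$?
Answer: $137295$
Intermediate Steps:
$R = 81$ ($R = \left(4 + 5\right)^{2} = 9^{2} = 81$)
$Y{\left(x \right)} = x^{3}$
$\left(-53 + \left(-65 + 46\right) \left(-35 + \left(Y{\left(-4 \right)} - -7\right)\right)\right) R = \left(-53 + \left(-65 + 46\right) \left(-35 + \left(\left(-4\right)^{3} - -7\right)\right)\right) 81 = \left(-53 - 19 \left(-35 + \left(-64 + 7\right)\right)\right) 81 = \left(-53 - 19 \left(-35 - 57\right)\right) 81 = \left(-53 - -1748\right) 81 = \left(-53 + 1748\right) 81 = 1695 \cdot 81 = 137295$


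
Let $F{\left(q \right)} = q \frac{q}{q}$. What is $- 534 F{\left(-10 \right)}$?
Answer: $5340$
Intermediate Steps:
$F{\left(q \right)} = q$ ($F{\left(q \right)} = q 1 = q$)
$- 534 F{\left(-10 \right)} = - 534 \left(-10\right) = \left(-1\right) \left(-5340\right) = 5340$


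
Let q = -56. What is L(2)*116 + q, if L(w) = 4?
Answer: 408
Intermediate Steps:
L(2)*116 + q = 4*116 - 56 = 464 - 56 = 408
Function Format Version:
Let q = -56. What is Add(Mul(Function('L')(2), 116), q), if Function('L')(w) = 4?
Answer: 408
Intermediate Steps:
Add(Mul(Function('L')(2), 116), q) = Add(Mul(4, 116), -56) = Add(464, -56) = 408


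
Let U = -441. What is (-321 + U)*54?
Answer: -41148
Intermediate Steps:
(-321 + U)*54 = (-321 - 441)*54 = -762*54 = -41148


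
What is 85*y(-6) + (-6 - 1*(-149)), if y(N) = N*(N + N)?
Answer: 6263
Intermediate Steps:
y(N) = 2*N**2 (y(N) = N*(2*N) = 2*N**2)
85*y(-6) + (-6 - 1*(-149)) = 85*(2*(-6)**2) + (-6 - 1*(-149)) = 85*(2*36) + (-6 + 149) = 85*72 + 143 = 6120 + 143 = 6263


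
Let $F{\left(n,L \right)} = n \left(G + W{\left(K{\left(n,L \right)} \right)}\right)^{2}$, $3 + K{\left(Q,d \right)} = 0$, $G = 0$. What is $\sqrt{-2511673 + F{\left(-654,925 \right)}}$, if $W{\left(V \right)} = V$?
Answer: $i \sqrt{2517559} \approx 1586.7 i$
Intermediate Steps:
$K{\left(Q,d \right)} = -3$ ($K{\left(Q,d \right)} = -3 + 0 = -3$)
$F{\left(n,L \right)} = 9 n$ ($F{\left(n,L \right)} = n \left(0 - 3\right)^{2} = n \left(-3\right)^{2} = n 9 = 9 n$)
$\sqrt{-2511673 + F{\left(-654,925 \right)}} = \sqrt{-2511673 + 9 \left(-654\right)} = \sqrt{-2511673 - 5886} = \sqrt{-2517559} = i \sqrt{2517559}$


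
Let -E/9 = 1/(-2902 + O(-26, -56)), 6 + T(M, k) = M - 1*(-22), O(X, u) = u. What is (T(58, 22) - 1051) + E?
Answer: -963319/986 ≈ -977.00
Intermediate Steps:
T(M, k) = 16 + M (T(M, k) = -6 + (M - 1*(-22)) = -6 + (M + 22) = -6 + (22 + M) = 16 + M)
E = 3/986 (E = -9/(-2902 - 56) = -9/(-2958) = -9*(-1/2958) = 3/986 ≈ 0.0030426)
(T(58, 22) - 1051) + E = ((16 + 58) - 1051) + 3/986 = (74 - 1051) + 3/986 = -977 + 3/986 = -963319/986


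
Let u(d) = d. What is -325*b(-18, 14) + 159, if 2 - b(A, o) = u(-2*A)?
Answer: 11209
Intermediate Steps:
b(A, o) = 2 + 2*A (b(A, o) = 2 - (-2)*A = 2 + 2*A)
-325*b(-18, 14) + 159 = -325*(2 + 2*(-18)) + 159 = -325*(2 - 36) + 159 = -325*(-34) + 159 = 11050 + 159 = 11209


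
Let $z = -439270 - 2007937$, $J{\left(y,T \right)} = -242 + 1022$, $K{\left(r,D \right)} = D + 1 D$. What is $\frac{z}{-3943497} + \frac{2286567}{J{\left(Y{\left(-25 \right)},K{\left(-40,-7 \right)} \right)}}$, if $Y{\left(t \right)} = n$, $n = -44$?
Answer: $\frac{3006326308753}{1025309220} \approx 2932.1$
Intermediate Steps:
$K{\left(r,D \right)} = 2 D$ ($K{\left(r,D \right)} = D + D = 2 D$)
$Y{\left(t \right)} = -44$
$J{\left(y,T \right)} = 780$
$z = -2447207$ ($z = -439270 - 2007937 = -2447207$)
$\frac{z}{-3943497} + \frac{2286567}{J{\left(Y{\left(-25 \right)},K{\left(-40,-7 \right)} \right)}} = - \frac{2447207}{-3943497} + \frac{2286567}{780} = \left(-2447207\right) \left(- \frac{1}{3943497}\right) + 2286567 \cdot \frac{1}{780} = \frac{2447207}{3943497} + \frac{762189}{260} = \frac{3006326308753}{1025309220}$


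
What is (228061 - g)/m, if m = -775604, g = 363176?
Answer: 135115/775604 ≈ 0.17421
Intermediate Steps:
(228061 - g)/m = (228061 - 1*363176)/(-775604) = (228061 - 363176)*(-1/775604) = -135115*(-1/775604) = 135115/775604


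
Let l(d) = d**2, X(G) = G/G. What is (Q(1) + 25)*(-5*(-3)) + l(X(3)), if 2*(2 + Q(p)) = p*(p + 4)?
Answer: 767/2 ≈ 383.50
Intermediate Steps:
Q(p) = -2 + p*(4 + p)/2 (Q(p) = -2 + (p*(p + 4))/2 = -2 + (p*(4 + p))/2 = -2 + p*(4 + p)/2)
X(G) = 1
(Q(1) + 25)*(-5*(-3)) + l(X(3)) = ((-2 + (1/2)*1**2 + 2*1) + 25)*(-5*(-3)) + 1**2 = ((-2 + (1/2)*1 + 2) + 25)*15 + 1 = ((-2 + 1/2 + 2) + 25)*15 + 1 = (1/2 + 25)*15 + 1 = (51/2)*15 + 1 = 765/2 + 1 = 767/2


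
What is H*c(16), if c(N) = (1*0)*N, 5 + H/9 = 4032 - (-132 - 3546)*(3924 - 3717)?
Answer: 0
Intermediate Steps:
H = 6888357 (H = -45 + 9*(4032 - (-132 - 3546)*(3924 - 3717)) = -45 + 9*(4032 - (-3678)*207) = -45 + 9*(4032 - 1*(-761346)) = -45 + 9*(4032 + 761346) = -45 + 9*765378 = -45 + 6888402 = 6888357)
c(N) = 0 (c(N) = 0*N = 0)
H*c(16) = 6888357*0 = 0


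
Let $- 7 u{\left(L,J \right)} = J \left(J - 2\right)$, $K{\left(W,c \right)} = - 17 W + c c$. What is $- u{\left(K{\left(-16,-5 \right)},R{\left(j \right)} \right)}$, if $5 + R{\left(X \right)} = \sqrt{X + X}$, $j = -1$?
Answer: $\frac{33}{7} - \frac{12 i \sqrt{2}}{7} \approx 4.7143 - 2.4244 i$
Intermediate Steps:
$R{\left(X \right)} = -5 + \sqrt{2} \sqrt{X}$ ($R{\left(X \right)} = -5 + \sqrt{X + X} = -5 + \sqrt{2 X} = -5 + \sqrt{2} \sqrt{X}$)
$K{\left(W,c \right)} = c^{2} - 17 W$ ($K{\left(W,c \right)} = - 17 W + c^{2} = c^{2} - 17 W$)
$u{\left(L,J \right)} = - \frac{J \left(-2 + J\right)}{7}$ ($u{\left(L,J \right)} = - \frac{J \left(J - 2\right)}{7} = - \frac{J \left(-2 + J\right)}{7}$)
$- u{\left(K{\left(-16,-5 \right)},R{\left(j \right)} \right)} = - \frac{\left(-5 + \sqrt{2} \sqrt{-1}\right) \left(2 - \left(-5 + \sqrt{2} \sqrt{-1}\right)\right)}{7} = - \frac{\left(-5 + \sqrt{2} i\right) \left(2 - \left(-5 + \sqrt{2} i\right)\right)}{7} = - \frac{\left(-5 + i \sqrt{2}\right) \left(2 - \left(-5 + i \sqrt{2}\right)\right)}{7} = - \frac{\left(-5 + i \sqrt{2}\right) \left(2 + \left(5 - i \sqrt{2}\right)\right)}{7} = - \frac{\left(-5 + i \sqrt{2}\right) \left(7 - i \sqrt{2}\right)}{7}$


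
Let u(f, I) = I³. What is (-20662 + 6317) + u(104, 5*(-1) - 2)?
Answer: -14688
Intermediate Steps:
(-20662 + 6317) + u(104, 5*(-1) - 2) = (-20662 + 6317) + (5*(-1) - 2)³ = -14345 + (-5 - 2)³ = -14345 + (-7)³ = -14345 - 343 = -14688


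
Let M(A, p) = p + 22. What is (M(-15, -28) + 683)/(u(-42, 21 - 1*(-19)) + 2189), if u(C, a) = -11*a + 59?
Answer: 677/1808 ≈ 0.37445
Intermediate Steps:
M(A, p) = 22 + p
u(C, a) = 59 - 11*a
(M(-15, -28) + 683)/(u(-42, 21 - 1*(-19)) + 2189) = ((22 - 28) + 683)/((59 - 11*(21 - 1*(-19))) + 2189) = (-6 + 683)/((59 - 11*(21 + 19)) + 2189) = 677/((59 - 11*40) + 2189) = 677/((59 - 440) + 2189) = 677/(-381 + 2189) = 677/1808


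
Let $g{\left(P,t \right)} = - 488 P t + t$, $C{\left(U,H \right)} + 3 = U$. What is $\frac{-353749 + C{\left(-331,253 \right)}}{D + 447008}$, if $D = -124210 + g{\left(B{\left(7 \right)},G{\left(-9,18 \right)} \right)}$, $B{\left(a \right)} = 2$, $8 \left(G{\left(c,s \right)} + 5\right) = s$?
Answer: $- \frac{1416332}{1301917} \approx -1.0879$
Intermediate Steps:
$G{\left(c,s \right)} = -5 + \frac{s}{8}$
$C{\left(U,H \right)} = -3 + U$
$g{\left(P,t \right)} = t - 488 P t$ ($g{\left(P,t \right)} = - 488 P t + t = t - 488 P t$)
$D = - \frac{486115}{4}$ ($D = -124210 + \left(-5 + \frac{1}{8} \cdot 18\right) \left(1 - 976\right) = -124210 + \left(-5 + \frac{9}{4}\right) \left(1 - 976\right) = -124210 - - \frac{10725}{4} = -124210 + \frac{10725}{4} = - \frac{486115}{4} \approx -1.2153 \cdot 10^{5}$)
$\frac{-353749 + C{\left(-331,253 \right)}}{D + 447008} = \frac{-353749 - 334}{- \frac{486115}{4} + 447008} = \frac{-353749 - 334}{\frac{1301917}{4}} = \left(-354083\right) \frac{4}{1301917} = - \frac{1416332}{1301917}$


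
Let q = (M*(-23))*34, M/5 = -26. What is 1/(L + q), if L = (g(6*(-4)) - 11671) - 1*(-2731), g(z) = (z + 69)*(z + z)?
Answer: 1/90560 ≈ 1.1042e-5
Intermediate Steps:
M = -130 (M = 5*(-26) = -130)
g(z) = 2*z*(69 + z) (g(z) = (69 + z)*(2*z) = 2*z*(69 + z))
q = 101660 (q = -130*(-23)*34 = 2990*34 = 101660)
L = -11100 (L = (2*(6*(-4))*(69 + 6*(-4)) - 11671) - 1*(-2731) = (2*(-24)*(69 - 24) - 11671) + 2731 = (2*(-24)*45 - 11671) + 2731 = (-2160 - 11671) + 2731 = -13831 + 2731 = -11100)
1/(L + q) = 1/(-11100 + 101660) = 1/90560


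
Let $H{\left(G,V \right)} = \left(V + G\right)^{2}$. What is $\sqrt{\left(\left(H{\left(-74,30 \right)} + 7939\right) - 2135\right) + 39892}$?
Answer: $4 \sqrt{2977} \approx 218.25$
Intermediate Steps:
$H{\left(G,V \right)} = \left(G + V\right)^{2}$
$\sqrt{\left(\left(H{\left(-74,30 \right)} + 7939\right) - 2135\right) + 39892} = \sqrt{\left(\left(\left(-74 + 30\right)^{2} + 7939\right) - 2135\right) + 39892} = \sqrt{\left(\left(\left(-44\right)^{2} + 7939\right) - 2135\right) + 39892} = \sqrt{\left(\left(1936 + 7939\right) - 2135\right) + 39892} = \sqrt{\left(9875 - 2135\right) + 39892} = \sqrt{7740 + 39892} = \sqrt{47632} = 4 \sqrt{2977}$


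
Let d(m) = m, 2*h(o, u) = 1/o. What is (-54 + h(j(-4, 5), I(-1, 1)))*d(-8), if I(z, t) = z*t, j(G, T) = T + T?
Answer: 2158/5 ≈ 431.60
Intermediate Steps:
j(G, T) = 2*T
I(z, t) = t*z
h(o, u) = 1/(2*o)
(-54 + h(j(-4, 5), I(-1, 1)))*d(-8) = (-54 + 1/(2*((2*5))))*(-8) = (-54 + (½)/10)*(-8) = (-54 + (½)*(⅒))*(-8) = (-54 + 1/20)*(-8) = -1079/20*(-8) = 2158/5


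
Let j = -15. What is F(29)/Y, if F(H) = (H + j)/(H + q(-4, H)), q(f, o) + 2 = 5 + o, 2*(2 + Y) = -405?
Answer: -28/24949 ≈ -0.0011223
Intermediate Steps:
Y = -409/2 (Y = -2 + (½)*(-405) = -2 - 405/2 = -409/2 ≈ -204.50)
q(f, o) = 3 + o (q(f, o) = -2 + (5 + o) = 3 + o)
F(H) = (-15 + H)/(3 + 2*H) (F(H) = (H - 15)/(H + (3 + H)) = (-15 + H)/(3 + 2*H))
F(29)/Y = ((-15 + 29)/(3 + 2*29))/(-409/2) = (14/(3 + 58))*(-2/409) = (14/61)*(-2/409) = -28/24949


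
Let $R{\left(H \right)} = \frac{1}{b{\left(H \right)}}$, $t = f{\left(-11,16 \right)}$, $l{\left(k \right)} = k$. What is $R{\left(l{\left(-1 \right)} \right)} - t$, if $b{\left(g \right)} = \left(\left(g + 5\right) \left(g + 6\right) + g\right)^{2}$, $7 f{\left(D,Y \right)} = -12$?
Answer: $\frac{4339}{2527} \approx 1.7171$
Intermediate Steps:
$f{\left(D,Y \right)} = - \frac{12}{7}$ ($f{\left(D,Y \right)} = \frac{1}{7} \left(-12\right) = - \frac{12}{7}$)
$b{\left(g \right)} = \left(g + \left(5 + g\right) \left(6 + g\right)\right)^{2}$ ($b{\left(g \right)} = \left(\left(5 + g\right) \left(6 + g\right) + g\right)^{2} = \left(g + \left(5 + g\right) \left(6 + g\right)\right)^{2}$)
$t = - \frac{12}{7} \approx -1.7143$
$R{\left(H \right)} = \frac{1}{\left(30 + H^{2} + 12 H\right)^{2}}$
$R{\left(l{\left(-1 \right)} \right)} - t = \frac{1}{\left(30 + \left(-1\right)^{2} + 12 \left(-1\right)\right)^{2}} - - \frac{12}{7} = \frac{1}{\left(30 + 1 - 12\right)^{2}} + \frac{12}{7} = \frac{1}{361} + \frac{12}{7} = \frac{4339}{2527}$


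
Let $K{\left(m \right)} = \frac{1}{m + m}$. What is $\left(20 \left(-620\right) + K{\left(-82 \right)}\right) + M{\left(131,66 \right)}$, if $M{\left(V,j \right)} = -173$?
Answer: $- \frac{2061973}{164} \approx -12573.0$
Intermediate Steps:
$K{\left(m \right)} = \frac{1}{2 m}$
$\left(20 \left(-620\right) + K{\left(-82 \right)}\right) + M{\left(131,66 \right)} = \left(20 \left(-620\right) + \frac{1}{2 \left(-82\right)}\right) - 173 = \left(-12400 + \frac{1}{2} \left(- \frac{1}{82}\right)\right) - 173 = \left(-12400 - \frac{1}{164}\right) - 173 = - \frac{2033601}{164} - 173 = - \frac{2061973}{164}$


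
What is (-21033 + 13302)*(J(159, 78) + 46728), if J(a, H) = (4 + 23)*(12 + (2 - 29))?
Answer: -358123113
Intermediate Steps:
J(a, H) = -405 (J(a, H) = 27*(12 - 27) = 27*(-15) = -405)
(-21033 + 13302)*(J(159, 78) + 46728) = (-21033 + 13302)*(-405 + 46728) = -7731*46323 = -358123113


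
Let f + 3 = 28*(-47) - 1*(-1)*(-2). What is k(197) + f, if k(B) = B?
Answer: -1124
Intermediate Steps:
f = -1321 (f = -3 + (28*(-47) - 1*(-1)*(-2)) = -3 + (-1316 + 1*(-2)) = -3 + (-1316 - 2) = -3 - 1318 = -1321)
k(197) + f = 197 - 1321 = -1124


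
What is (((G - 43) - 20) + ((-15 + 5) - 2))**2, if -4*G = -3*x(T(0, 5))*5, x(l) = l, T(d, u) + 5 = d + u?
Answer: 5625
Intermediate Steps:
T(d, u) = -5 + d + u (T(d, u) = -5 + (d + u) = -5 + d + u)
G = 0 (G = -(-3*(-5 + 0 + 5))*5/4 = -(-3*0)*5/4 = -0*5 = -1/4*0 = 0)
(((G - 43) - 20) + ((-15 + 5) - 2))**2 = (((0 - 43) - 20) + ((-15 + 5) - 2))**2 = ((-43 - 20) + (-10 - 2))**2 = (-63 - 12)**2 = (-75)**2 = 5625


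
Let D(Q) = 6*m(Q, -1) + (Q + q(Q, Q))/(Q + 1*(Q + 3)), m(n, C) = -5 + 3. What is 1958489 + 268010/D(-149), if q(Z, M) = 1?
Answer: 3282065869/1696 ≈ 1.9352e+6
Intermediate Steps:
m(n, C) = -2
D(Q) = -12 + (1 + Q)/(3 + 2*Q) (D(Q) = 6*(-2) + (Q + 1)/(Q + 1*(Q + 3)) = -12 + (1 + Q)/(Q + 1*(3 + Q)) = -12 + (1 + Q)/(Q + (3 + Q)) = -12 + (1 + Q)/(3 + 2*Q))
1958489 + 268010/D(-149) = 1958489 + 268010/(((-35 - 23*(-149))/(3 + 2*(-149)))) = 1958489 + 268010/(((-35 + 3427)/(3 - 298))) = 1958489 + 268010/((3392/(-295))) = 1958489 + 268010/((-1/295*3392)) = 1958489 + 268010/(-3392/295) = 1958489 + 268010*(-295/3392) = 1958489 - 39531475/1696 = 3282065869/1696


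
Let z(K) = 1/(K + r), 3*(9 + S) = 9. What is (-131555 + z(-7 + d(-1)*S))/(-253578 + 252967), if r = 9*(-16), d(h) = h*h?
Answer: 20654136/95927 ≈ 215.31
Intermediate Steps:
d(h) = h²
S = -6 (S = -9 + (⅓)*9 = -9 + 3 = -6)
r = -144
z(K) = 1/(-144 + K) (z(K) = 1/(K - 144) = 1/(-144 + K))
(-131555 + z(-7 + d(-1)*S))/(-253578 + 252967) = (-131555 + 1/(-144 + (-7 + (-1)²*(-6))))/(-253578 + 252967) = (-131555 + 1/(-144 + (-7 + 1*(-6))))/(-611) = (-131555 + 1/(-144 + (-7 - 6)))*(-1/611) = (-131555 + 1/(-144 - 13))*(-1/611) = (-131555 + 1/(-157))*(-1/611) = (-131555 - 1/157)*(-1/611) = -20654136/157*(-1/611) = 20654136/95927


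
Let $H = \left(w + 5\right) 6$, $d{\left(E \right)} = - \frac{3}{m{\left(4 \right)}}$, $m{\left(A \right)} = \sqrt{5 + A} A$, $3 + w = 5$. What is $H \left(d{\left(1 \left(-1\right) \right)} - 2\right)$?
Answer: $- \frac{189}{2} \approx -94.5$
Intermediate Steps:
$w = 2$ ($w = -3 + 5 = 2$)
$m{\left(A \right)} = A \sqrt{5 + A}$
$d{\left(E \right)} = - \frac{1}{4}$ ($d{\left(E \right)} = - \frac{3}{4 \sqrt{5 + 4}} = - \frac{3}{4 \sqrt{9}} = - \frac{3}{4 \cdot 3} = - \frac{3}{12} = \left(-3\right) \frac{1}{12} = - \frac{1}{4}$)
$H = 42$ ($H = \left(2 + 5\right) 6 = 7 \cdot 6 = 42$)
$H \left(d{\left(1 \left(-1\right) \right)} - 2\right) = 42 \left(- \frac{1}{4} - 2\right) = 42 \left(- \frac{9}{4}\right) = - \frac{189}{2}$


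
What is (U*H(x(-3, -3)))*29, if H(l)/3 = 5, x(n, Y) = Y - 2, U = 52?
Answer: 22620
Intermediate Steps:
x(n, Y) = -2 + Y
H(l) = 15 (H(l) = 3*5 = 15)
(U*H(x(-3, -3)))*29 = (52*15)*29 = 780*29 = 22620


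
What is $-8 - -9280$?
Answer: $9272$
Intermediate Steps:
$-8 - -9280 = -8 + 9280 = 9272$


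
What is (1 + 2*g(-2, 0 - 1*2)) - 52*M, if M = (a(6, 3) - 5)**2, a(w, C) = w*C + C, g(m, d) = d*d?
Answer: -13303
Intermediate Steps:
g(m, d) = d**2
a(w, C) = C + C*w (a(w, C) = C*w + C = C + C*w)
M = 256 (M = (3*(1 + 6) - 5)**2 = (3*7 - 5)**2 = (21 - 5)**2 = 16**2 = 256)
(1 + 2*g(-2, 0 - 1*2)) - 52*M = (1 + 2*(0 - 1*2)**2) - 52*256 = (1 + 2*(0 - 2)**2) - 13312 = (1 + 2*(-2)**2) - 13312 = (1 + 2*4) - 13312 = (1 + 8) - 13312 = 9 - 13312 = -13303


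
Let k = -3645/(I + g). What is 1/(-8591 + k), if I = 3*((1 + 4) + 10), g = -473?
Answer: -428/3673303 ≈ -0.00011652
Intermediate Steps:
I = 45 (I = 3*(5 + 10) = 3*15 = 45)
k = 3645/428 (k = -3645/(45 - 473) = -3645/(-428) = -3645*(-1/428) = 3645/428 ≈ 8.5164)
1/(-8591 + k) = 1/(-8591 + 3645/428) = 1/(-3673303/428) = -428/3673303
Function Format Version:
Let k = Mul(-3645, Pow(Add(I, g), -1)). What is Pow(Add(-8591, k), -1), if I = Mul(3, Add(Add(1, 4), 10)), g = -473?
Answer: Rational(-428, 3673303) ≈ -0.00011652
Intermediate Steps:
I = 45 (I = Mul(3, Add(5, 10)) = Mul(3, 15) = 45)
k = Rational(3645, 428) (k = Mul(-3645, Pow(Add(45, -473), -1)) = Mul(-3645, Pow(-428, -1)) = Mul(-3645, Rational(-1, 428)) = Rational(3645, 428) ≈ 8.5164)
Pow(Add(-8591, k), -1) = Pow(Add(-8591, Rational(3645, 428)), -1) = Pow(Rational(-3673303, 428), -1) = Rational(-428, 3673303)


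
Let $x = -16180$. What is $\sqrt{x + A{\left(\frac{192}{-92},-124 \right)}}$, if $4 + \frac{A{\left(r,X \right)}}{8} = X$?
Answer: $2 i \sqrt{4301} \approx 131.16 i$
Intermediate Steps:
$A{\left(r,X \right)} = -32 + 8 X$
$\sqrt{x + A{\left(\frac{192}{-92},-124 \right)}} = \sqrt{-16180 + \left(-32 + 8 \left(-124\right)\right)} = \sqrt{-16180 - 1024} = \sqrt{-17204} = 2 i \sqrt{4301}$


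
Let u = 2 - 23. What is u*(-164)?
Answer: 3444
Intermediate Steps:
u = -21
u*(-164) = -21*(-164) = 3444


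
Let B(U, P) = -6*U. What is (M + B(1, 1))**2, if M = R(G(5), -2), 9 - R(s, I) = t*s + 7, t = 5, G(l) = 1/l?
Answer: 25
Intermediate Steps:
R(s, I) = 2 - 5*s (R(s, I) = 9 - (5*s + 7) = 9 - (7 + 5*s) = 9 + (-7 - 5*s) = 2 - 5*s)
M = 1 (M = 2 - 5/5 = 2 - 5*1/5 = 2 - 1 = 1)
(M + B(1, 1))**2 = (1 - 6*1)**2 = (1 - 6)**2 = (-5)**2 = 25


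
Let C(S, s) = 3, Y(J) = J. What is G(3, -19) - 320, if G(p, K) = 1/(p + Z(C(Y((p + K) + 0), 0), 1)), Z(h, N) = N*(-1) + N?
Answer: -959/3 ≈ -319.67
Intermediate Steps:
Z(h, N) = 0 (Z(h, N) = -N + N = 0)
G(p, K) = 1/p (G(p, K) = 1/(p + 0) = 1/p)
G(3, -19) - 320 = 1/3 - 320 = ⅓ - 320 = -959/3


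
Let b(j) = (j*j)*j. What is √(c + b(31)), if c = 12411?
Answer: √42202 ≈ 205.43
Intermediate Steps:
b(j) = j³ (b(j) = j²*j = j³)
√(c + b(31)) = √(12411 + 31³) = √(12411 + 29791) = √42202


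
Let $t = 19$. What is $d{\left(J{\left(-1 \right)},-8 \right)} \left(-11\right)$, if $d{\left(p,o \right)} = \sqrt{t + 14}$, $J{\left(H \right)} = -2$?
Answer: $- 11 \sqrt{33} \approx -63.19$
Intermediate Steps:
$d{\left(p,o \right)} = \sqrt{33}$ ($d{\left(p,o \right)} = \sqrt{19 + 14} = \sqrt{33}$)
$d{\left(J{\left(-1 \right)},-8 \right)} \left(-11\right) = \sqrt{33} \left(-11\right) = - 11 \sqrt{33}$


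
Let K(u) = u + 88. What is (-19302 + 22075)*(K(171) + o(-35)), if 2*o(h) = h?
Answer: 1339359/2 ≈ 6.6968e+5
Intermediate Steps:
o(h) = h/2
K(u) = 88 + u
(-19302 + 22075)*(K(171) + o(-35)) = (-19302 + 22075)*((88 + 171) + (½)*(-35)) = 2773*(259 - 35/2) = 2773*(483/2) = 1339359/2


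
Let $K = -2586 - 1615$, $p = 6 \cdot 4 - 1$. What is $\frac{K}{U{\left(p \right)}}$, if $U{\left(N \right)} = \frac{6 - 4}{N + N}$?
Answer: $-96623$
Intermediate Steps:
$p = 23$ ($p = 24 - 1 = 23$)
$K = -4201$
$U{\left(N \right)} = \frac{1}{N}$ ($U{\left(N \right)} = \frac{1}{2 N} 2 = \frac{1}{N}$)
$\frac{K}{U{\left(p \right)}} = - \frac{4201}{\frac{1}{23}} = - 4201 \frac{1}{\frac{1}{23}} = \left(-4201\right) 23 = -96623$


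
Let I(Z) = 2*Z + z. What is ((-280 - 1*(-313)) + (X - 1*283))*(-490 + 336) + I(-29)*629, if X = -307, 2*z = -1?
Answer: 97963/2 ≈ 48982.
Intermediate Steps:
z = -½ (z = (½)*(-1) = -½ ≈ -0.50000)
I(Z) = -½ + 2*Z (I(Z) = 2*Z - ½ = -½ + 2*Z)
((-280 - 1*(-313)) + (X - 1*283))*(-490 + 336) + I(-29)*629 = ((-280 - 1*(-313)) + (-307 - 1*283))*(-490 + 336) + (-½ + 2*(-29))*629 = ((-280 + 313) + (-307 - 283))*(-154) + (-½ - 58)*629 = (33 - 590)*(-154) - 117/2*629 = -557*(-154) - 73593/2 = 85778 - 73593/2 = 97963/2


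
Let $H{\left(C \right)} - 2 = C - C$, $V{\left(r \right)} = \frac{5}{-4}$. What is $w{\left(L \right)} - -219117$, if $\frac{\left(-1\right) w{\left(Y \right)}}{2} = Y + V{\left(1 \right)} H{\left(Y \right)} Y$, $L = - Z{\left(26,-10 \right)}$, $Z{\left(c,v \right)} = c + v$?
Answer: $219069$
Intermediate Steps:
$V{\left(r \right)} = - \frac{5}{4}$ ($V{\left(r \right)} = 5 \left(- \frac{1}{4}\right) = - \frac{5}{4}$)
$H{\left(C \right)} = 2$ ($H{\left(C \right)} = 2 + \left(C - C\right) = 2 + 0 = 2$)
$L = -16$ ($L = - (26 - 10) = \left(-1\right) 16 = -16$)
$w{\left(Y \right)} = 3 Y$ ($w{\left(Y \right)} = - 2 \left(Y - \frac{5 \cdot 2 Y}{4}\right) = - 2 \left(Y - \frac{5 Y}{2}\right) = - 2 \left(- \frac{3 Y}{2}\right) = 3 Y$)
$w{\left(L \right)} - -219117 = 3 \left(-16\right) - -219117 = -48 + 219117 = 219069$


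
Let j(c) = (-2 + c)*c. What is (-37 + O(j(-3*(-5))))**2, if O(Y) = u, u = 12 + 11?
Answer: 196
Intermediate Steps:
j(c) = c*(-2 + c)
u = 23
O(Y) = 23
(-37 + O(j(-3*(-5))))**2 = (-37 + 23)**2 = (-14)**2 = 196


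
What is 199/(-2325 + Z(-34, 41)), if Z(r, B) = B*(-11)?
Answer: -199/2776 ≈ -0.071686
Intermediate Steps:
Z(r, B) = -11*B
199/(-2325 + Z(-34, 41)) = 199/(-2325 - 11*41) = 199/(-2325 - 451) = 199/(-2776) = 199*(-1/2776) = -199/2776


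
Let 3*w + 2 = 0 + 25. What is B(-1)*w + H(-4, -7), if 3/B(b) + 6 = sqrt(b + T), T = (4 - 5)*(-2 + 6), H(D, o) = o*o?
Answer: 1871/41 - 23*I*sqrt(5)/41 ≈ 45.634 - 1.2544*I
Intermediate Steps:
H(D, o) = o**2
T = -4 (T = -1*4 = -4)
B(b) = 3/(-6 + sqrt(-4 + b)) (B(b) = 3/(-6 + sqrt(b - 4)) = 3/(-6 + sqrt(-4 + b)))
w = 23/3 (w = -2/3 + (0 + 25)/3 = -2/3 + (1/3)*25 = -2/3 + 25/3 = 23/3 ≈ 7.6667)
B(-1)*w + H(-4, -7) = (3/(-6 + sqrt(-4 - 1)))*(23/3) + (-7)**2 = (3/(-6 + sqrt(-5)))*(23/3) + 49 = (3/(-6 + I*sqrt(5)))*(23/3) + 49 = 23/(-6 + I*sqrt(5)) + 49 = 49 + 23/(-6 + I*sqrt(5))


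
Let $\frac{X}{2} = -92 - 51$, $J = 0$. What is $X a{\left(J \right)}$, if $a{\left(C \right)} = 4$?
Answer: $-1144$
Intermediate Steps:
$X = -286$ ($X = 2 \left(-92 - 51\right) = 2 \left(-143\right) = -286$)
$X a{\left(J \right)} = \left(-286\right) 4 = -1144$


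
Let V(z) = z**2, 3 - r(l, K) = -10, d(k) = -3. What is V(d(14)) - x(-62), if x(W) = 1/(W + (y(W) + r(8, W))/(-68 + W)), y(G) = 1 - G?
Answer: 36677/4068 ≈ 9.0160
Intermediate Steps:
r(l, K) = 13 (r(l, K) = 3 - 1*(-10) = 3 + 10 = 13)
x(W) = 1/(W + (14 - W)/(-68 + W)) (x(W) = 1/(W + ((1 - W) + 13)/(-68 + W)) = 1/(W + (14 - W)/(-68 + W)))
V(d(14)) - x(-62) = (-3)**2 - (-68 - 62)/(14 + (-62)**2 - 69*(-62)) = 9 - (-130)/(14 + 3844 + 4278) = 9 - (-130)/8136 = 9 - 1*(-65/4068) = 9 + 65/4068 = 36677/4068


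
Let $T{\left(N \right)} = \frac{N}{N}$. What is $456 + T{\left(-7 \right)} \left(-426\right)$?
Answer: $30$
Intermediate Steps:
$T{\left(N \right)} = 1$
$456 + T{\left(-7 \right)} \left(-426\right) = 456 + 1 \left(-426\right) = 456 - 426 = 30$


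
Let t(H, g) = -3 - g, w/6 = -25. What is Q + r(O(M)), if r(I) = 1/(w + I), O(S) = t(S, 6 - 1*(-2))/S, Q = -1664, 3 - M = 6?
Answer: -730499/439 ≈ -1664.0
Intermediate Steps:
w = -150 (w = 6*(-25) = -150)
M = -3 (M = 3 - 1*6 = 3 - 6 = -3)
O(S) = -11/S (O(S) = (-3 - (6 - 1*(-2)))/S = (-3 - (6 + 2))/S = (-3 - 1*8)/S = (-3 - 8)/S = -11/S)
r(I) = 1/(-150 + I)
Q + r(O(M)) = -1664 + 1/(-150 - 11/(-3)) = -1664 + 1/(-150 - 11*(-⅓)) = -1664 + 1/(-150 + 11/3) = -1664 + 1/(-439/3) = -1664 - 3/439 = -730499/439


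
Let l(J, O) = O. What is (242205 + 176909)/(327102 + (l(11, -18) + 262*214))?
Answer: 209557/191576 ≈ 1.0939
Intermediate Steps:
(242205 + 176909)/(327102 + (l(11, -18) + 262*214)) = (242205 + 176909)/(327102 + (-18 + 262*214)) = 419114/(327102 + (-18 + 56068)) = 419114/(327102 + 56050) = 419114/383152 = 419114*(1/383152) = 209557/191576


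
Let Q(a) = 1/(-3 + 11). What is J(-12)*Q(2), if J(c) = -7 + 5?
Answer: -¼ ≈ -0.25000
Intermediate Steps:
J(c) = -2
Q(a) = ⅛ (Q(a) = 1/8 = ⅛)
J(-12)*Q(2) = -2*⅛ = -¼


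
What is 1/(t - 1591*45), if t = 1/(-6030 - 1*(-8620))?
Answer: -2590/185431049 ≈ -1.3967e-5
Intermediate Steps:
t = 1/2590 (t = 1/(-6030 + 8620) = 1/2590 ≈ 0.00038610)
1/(t - 1591*45) = 1/(1/2590 - 1591*45) = 1/(1/2590 - 71595) = 1/(-185431049/2590) = -2590/185431049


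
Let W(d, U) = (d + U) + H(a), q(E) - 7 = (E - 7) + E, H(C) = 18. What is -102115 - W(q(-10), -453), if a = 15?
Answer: -101660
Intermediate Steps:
q(E) = 2*E (q(E) = 7 + ((E - 7) + E) = 7 + ((-7 + E) + E) = 7 + (-7 + 2*E) = 2*E)
W(d, U) = 18 + U + d (W(d, U) = (d + U) + 18 = (U + d) + 18 = 18 + U + d)
-102115 - W(q(-10), -453) = -102115 - (18 - 453 + 2*(-10)) = -102115 - (18 - 453 - 20) = -102115 - 1*(-455) = -102115 + 455 = -101660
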